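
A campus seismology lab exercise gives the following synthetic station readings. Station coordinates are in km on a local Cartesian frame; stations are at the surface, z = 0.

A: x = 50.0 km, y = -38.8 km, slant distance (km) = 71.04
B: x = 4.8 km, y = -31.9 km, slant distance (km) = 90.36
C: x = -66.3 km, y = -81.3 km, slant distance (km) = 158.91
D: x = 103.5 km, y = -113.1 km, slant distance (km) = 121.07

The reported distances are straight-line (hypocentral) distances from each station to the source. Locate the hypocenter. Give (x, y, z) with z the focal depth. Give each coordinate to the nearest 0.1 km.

(64.2, -20.3, 67.1)

Each station gives a sphere (x−x_i)² + (y−y_i)² + z² = d_i² (stations at z=0).
Subtracting the A sphere from B and C: z² cancels, leaving linear equations in x and y:
-90.4 x + 13.8 y = -6083.04
-232.6 x − 85.0 y = -13205.77
Solving: x ≈ 64.192, y ≈ -20.297 km (keep extra digits for the depth step; rounded: 64.2, -20.3).
Then from the A sphere: z² = 71.04² − (x − 50.0)² − (y + 38.8)² with x = 64.192, y = -20.297, so z ≈ 67.104 ≈ 67.1 km.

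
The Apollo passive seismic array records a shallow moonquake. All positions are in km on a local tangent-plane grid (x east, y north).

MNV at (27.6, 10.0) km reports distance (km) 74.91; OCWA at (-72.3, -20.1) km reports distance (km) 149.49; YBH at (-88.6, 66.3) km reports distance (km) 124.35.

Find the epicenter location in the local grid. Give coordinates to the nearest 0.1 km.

Circle about each station: (x − 27.6)² + (y − 10.0)² = 74.91²; (x + 72.3)² + (y + 20.1)² = 149.49²; (x + 88.6)² + (y − 66.3)² = 124.35².
Subtracting pairs of circle equations eliminates x²+y² and gives linear equations (the radical axes):
-199.8 x − 60.2 y = -11966.21
-232.4 x + 112.6 y = 1532.48
Solving the 2×2 system: x ≈ 34.4, y ≈ 84.6 km.
Check against MNV (with the unrounded x, y): √((x − 27.6)²+(y − 10.0)²) = 74.92 ≈ 74.91 km. ✓

(34.4, 84.6)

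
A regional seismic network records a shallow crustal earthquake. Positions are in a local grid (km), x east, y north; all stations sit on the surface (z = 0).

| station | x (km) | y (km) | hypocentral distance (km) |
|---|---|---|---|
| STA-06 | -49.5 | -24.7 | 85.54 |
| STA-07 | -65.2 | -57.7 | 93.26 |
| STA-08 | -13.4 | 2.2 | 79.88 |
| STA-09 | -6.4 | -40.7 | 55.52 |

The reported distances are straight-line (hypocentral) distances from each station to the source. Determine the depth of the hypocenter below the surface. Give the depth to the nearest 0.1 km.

Each station gives a sphere (x−x_i)² + (y−y_i)² + z² = d_i² (stations at z=0).
Subtracting the STA-06 sphere from STA-07 and STA-08: z² cancels, leaving linear equations in x and y:
-31.4 x − 66.0 y = 3139.65
72.2 x + 53.8 y = -1939.66
Solving: x ≈ 13.296, y ≈ -53.896 km (keep extra digits for the depth step; rounded: 13.3, -53.9).
Then from the STA-06 sphere: z² = 85.54² − (x + 49.5)² − (y + 24.7)² with x = 13.296, y = -53.896, so z ≈ 50.213 ≈ 50.2 km.

50.2 km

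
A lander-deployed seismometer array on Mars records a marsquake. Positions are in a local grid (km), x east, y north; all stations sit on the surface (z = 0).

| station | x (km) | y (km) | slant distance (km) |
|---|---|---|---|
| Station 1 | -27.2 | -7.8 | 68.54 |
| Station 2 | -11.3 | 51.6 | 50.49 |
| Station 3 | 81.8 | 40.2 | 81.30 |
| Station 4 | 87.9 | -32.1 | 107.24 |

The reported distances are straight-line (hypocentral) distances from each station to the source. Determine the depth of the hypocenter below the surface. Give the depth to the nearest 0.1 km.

Each station gives a sphere (x−x_i)² + (y−y_i)² + z² = d_i² (stations at z=0).
Subtracting the Station 1 sphere from Station 2 and Station 3: z² cancels, leaving linear equations in x and y:
31.8 x + 118.8 y = 4138.06
218.0 x + 96.0 y = 5594.64
Solving: x ≈ 11.704, y ≈ 31.699 km (keep extra digits for the depth step; rounded: 11.7, 31.7).
Then from the Station 1 sphere: z² = 68.54² − (x + 27.2)² − (y + 7.8)² with x = 11.704, y = 31.699, so z ≈ 40.299 ≈ 40.3 km.

depth ≈ 40.3 km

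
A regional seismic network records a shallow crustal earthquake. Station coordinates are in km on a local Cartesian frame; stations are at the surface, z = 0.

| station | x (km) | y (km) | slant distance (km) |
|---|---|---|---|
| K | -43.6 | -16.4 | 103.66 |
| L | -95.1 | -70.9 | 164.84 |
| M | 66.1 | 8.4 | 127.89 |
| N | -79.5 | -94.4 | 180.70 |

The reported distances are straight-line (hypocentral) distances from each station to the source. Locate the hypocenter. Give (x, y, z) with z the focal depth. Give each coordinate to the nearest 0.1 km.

Each station gives a sphere (x−x_i)² + (y−y_i)² + z² = d_i² (stations at z=0).
Subtracting the K sphere from L and M: z² cancels, leaving linear equations in x and y:
-103.0 x − 109.0 y = -4525.93
219.4 x + 49.6 y = -3340.61
Solving: x ≈ -31.300, y ≈ 71.099 km (keep extra digits for the depth step; rounded: -31.3, 71.1).
Then from the K sphere: z² = 103.66² − (x + 43.6)² − (y + 16.4)² with x = -31.300, y = 71.099, so z ≈ 54.204 ≈ 54.2 km.

x ≈ -31.3 km, y ≈ 71.1 km, depth ≈ 54.2 km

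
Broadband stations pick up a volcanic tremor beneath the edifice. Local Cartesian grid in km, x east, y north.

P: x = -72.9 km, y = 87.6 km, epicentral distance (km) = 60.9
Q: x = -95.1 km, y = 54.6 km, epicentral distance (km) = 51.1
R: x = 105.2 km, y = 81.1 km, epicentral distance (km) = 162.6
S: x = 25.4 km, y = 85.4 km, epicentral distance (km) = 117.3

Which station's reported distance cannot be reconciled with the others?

S

Solve using three stations at a time. Using P, Q, R (subtract circle equations pairwise → linear system) gives (x, y) ≈ (-49.6, 31.3).
Distances from that point to each station vs reported:
  P: calculated 60.9 vs reported 60.9 → residual 0.0 km
  Q: calculated 51.1 vs reported 51.1 → residual 0.0 km
  R: calculated 162.6 vs reported 162.6 → residual 0.0 km
  S: calculated 92.5 vs reported 117.3 → residual 24.8 km
P, Q, R are mutually consistent (residuals ≈ 0); S is off by 24.8 km.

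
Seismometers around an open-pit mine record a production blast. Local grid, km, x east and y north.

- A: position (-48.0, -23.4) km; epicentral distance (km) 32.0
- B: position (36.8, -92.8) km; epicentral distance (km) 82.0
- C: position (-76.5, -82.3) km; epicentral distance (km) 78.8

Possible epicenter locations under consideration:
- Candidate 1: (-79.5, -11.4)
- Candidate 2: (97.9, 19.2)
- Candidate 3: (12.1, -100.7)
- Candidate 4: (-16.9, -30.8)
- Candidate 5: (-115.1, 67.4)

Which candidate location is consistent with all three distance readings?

For each candidate, compare |candidate − station| to the reported distance:
Candidate 1: residuals A 1.7, B 60.0, C 7.8 → max 60.0 km
Candidate 2: residuals A 120.0, B 45.6, C 123.0 → max 123.0 km
Candidate 3: residuals A 65.9, B 56.1, C 11.7 → max 65.9 km
Candidate 4: residuals A 0.0, B 0.0, C 0.0 → max 0.0 km
Candidate 5: residuals A 80.9, B 138.8, C 75.8 → max 138.8 km
Only Candidate 4 has all residuals ≈ 0.

Candidate 4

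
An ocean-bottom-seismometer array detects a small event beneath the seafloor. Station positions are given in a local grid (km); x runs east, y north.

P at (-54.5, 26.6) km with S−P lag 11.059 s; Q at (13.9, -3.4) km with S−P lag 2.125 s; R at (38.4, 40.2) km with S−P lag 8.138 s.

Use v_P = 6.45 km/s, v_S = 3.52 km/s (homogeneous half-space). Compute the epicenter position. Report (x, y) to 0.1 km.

x ≈ 17.8 km, y ≈ -19.4 km

Distance from S−P lag: d = Δt · v_P v_S / (v_P − v_S) = Δt · (6.45·3.52)/(6.45−3.52) ≈ 7.7488·Δt.
So d_P = 85.69, d_Q = 16.47, d_R = 63.06 km.
Circle about each station: (x + 54.5)² + (y − 26.6)² = 85.69²; (x − 13.9)² + (y + 3.4)² = 16.47²; (x − 38.4)² + (y − 40.2)² = 63.06².
Subtracting pairs of circle equations eliminates x²+y² and gives linear equations (the radical axes):
136.8 x − 60.0 y = 3598.48
185.8 x + 27.2 y = 2779.00
Solving the 2×2 system: x ≈ 17.8, y ≈ -19.4 km.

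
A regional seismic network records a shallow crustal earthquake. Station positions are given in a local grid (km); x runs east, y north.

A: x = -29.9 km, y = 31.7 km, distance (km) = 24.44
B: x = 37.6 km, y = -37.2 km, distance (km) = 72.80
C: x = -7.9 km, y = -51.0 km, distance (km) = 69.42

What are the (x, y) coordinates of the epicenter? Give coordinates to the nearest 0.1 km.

Circle about each station: (x + 29.9)² + (y − 31.7)² = 24.44²; (x − 37.6)² + (y + 37.2)² = 72.80²; (x + 7.9)² + (y + 51.0)² = 69.42².
Subtracting the A equation from the B and C equations removes the quadratic terms:
135.0 x − 137.8 y = -3803.83
44.0 x − 165.4 y = -3457.31
Solving the 2×2 system: x ≈ -9.4, y ≈ 18.4 km.

(-9.4, 18.4)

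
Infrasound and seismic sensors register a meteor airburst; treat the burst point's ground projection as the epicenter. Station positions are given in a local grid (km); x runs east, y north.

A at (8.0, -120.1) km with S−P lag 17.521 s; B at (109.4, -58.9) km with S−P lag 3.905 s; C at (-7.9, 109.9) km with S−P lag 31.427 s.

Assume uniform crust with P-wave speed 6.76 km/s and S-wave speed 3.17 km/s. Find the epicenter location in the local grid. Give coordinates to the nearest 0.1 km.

87.2 km east, -51.8 km north

Distance from S−P lag: d = Δt · v_P v_S / (v_P − v_S) = Δt · (6.76·3.17)/(6.76−3.17) ≈ 5.9691·Δt.
So d_A = 104.59, d_B = 23.31, d_C = 187.59 km.
Circle about each station: (x − 8.0)² + (y + 120.1)² = 104.59²; (x − 109.4)² + (y + 58.9)² = 23.31²; (x + 7.9)² + (y − 109.9)² = 187.59².
Subtracting pairs of circle equations eliminates x²+y² and gives linear equations (the radical axes):
202.8 x + 122.4 y = 11345.27
-31.8 x + 460.0 y = -26598.53
Solving the 2×2 system: x ≈ 87.2, y ≈ -51.8 km.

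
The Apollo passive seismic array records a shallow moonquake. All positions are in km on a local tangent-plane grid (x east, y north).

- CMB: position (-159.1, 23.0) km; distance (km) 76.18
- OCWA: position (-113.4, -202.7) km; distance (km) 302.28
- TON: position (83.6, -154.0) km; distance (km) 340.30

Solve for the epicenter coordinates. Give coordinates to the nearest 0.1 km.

Circle about each station: (x + 159.1)² + (y − 23.0)² = 76.18²; (x + 113.4)² + (y + 202.7)² = 302.28²; (x − 83.6)² + (y + 154.0)² = 340.30².
Subtracting pairs of circle equations eliminates x²+y² and gives linear equations (the radical axes):
91.4 x − 451.4 y = -57464.77
485.4 x − 354.0 y = -105137.55
Solving the 2×2 system: x ≈ -145.2, y ≈ 97.9 km.

(-145.2, 97.9)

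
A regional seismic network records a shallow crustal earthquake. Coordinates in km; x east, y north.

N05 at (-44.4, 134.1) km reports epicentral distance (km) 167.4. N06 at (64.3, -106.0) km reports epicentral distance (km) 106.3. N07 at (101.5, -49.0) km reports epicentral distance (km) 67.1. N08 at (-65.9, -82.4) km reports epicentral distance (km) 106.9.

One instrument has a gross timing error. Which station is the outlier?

Solve using three stations at a time. Using N05, N06, N07 (subtract circle equations pairwise → linear system) gives (x, y) ≈ (55.6, -0.1).
Distances from that point to each station vs reported:
  N05: calculated 167.4 vs reported 167.4 → residual 0.0 km
  N06: calculated 106.3 vs reported 106.3 → residual 0.0 km
  N07: calculated 67.0 vs reported 67.1 → residual 0.1 km
  N08: calculated 146.8 vs reported 106.9 → residual 39.9 km
N05, N06, N07 are mutually consistent (residuals ≈ 0); N08 is off by 39.9 km.

N08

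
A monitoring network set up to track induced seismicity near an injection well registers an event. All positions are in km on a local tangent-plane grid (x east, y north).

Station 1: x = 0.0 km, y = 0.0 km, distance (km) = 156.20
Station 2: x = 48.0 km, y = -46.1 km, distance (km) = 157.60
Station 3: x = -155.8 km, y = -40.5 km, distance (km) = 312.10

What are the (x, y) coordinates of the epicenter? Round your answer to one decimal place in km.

Circle about each station: x² + y² = 156.20²; (x − 48.0)² + (y + 46.1)² = 157.60²; (x + 155.8)² + (y + 40.5)² = 312.10².
Subtracting the Station 1 equation from the Station 2 and Station 3 equations removes the quadratic terms:
96.0 x − 92.2 y = 3989.89
-311.6 x − 81.0 y = -47094.08
Solving the 2×2 system: x ≈ 127.8, y ≈ 89.8 km.

x ≈ 127.8 km, y ≈ 89.8 km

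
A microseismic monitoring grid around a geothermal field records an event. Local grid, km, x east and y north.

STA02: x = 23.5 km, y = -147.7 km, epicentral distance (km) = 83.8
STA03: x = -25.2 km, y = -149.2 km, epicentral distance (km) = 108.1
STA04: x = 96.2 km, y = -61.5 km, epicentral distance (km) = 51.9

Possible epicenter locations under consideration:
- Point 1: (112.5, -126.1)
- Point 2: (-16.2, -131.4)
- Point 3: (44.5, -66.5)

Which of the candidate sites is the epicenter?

Point 3

For each candidate, compare |candidate − station| to the reported distance:
Point 1: residuals STA02 7.8, STA03 31.5, STA04 14.7 → max 31.5 km
Point 2: residuals STA02 40.9, STA03 88.2, STA04 80.5 → max 88.2 km
Point 3: residuals STA02 0.1, STA03 0.1, STA04 0.0 → max 0.1 km
Only Point 3 has all residuals ≈ 0.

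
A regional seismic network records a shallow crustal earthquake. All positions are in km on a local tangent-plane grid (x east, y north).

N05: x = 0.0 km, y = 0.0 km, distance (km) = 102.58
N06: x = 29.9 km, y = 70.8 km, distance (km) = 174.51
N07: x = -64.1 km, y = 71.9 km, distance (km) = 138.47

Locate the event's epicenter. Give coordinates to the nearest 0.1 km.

x ≈ -78.7 km, y ≈ -65.8 km

Circle about each station: x² + y² = 102.58²; (x − 29.9)² + (y − 70.8)² = 174.51²; (x + 64.1)² + (y − 71.9)² = 138.47².
Subtracting pairs of circle equations eliminates x²+y² and gives linear equations (the radical axes):
59.8 x + 141.6 y = -14024.43
-128.2 x + 143.8 y = 627.14
Solving the 2×2 system: x ≈ -78.7, y ≈ -65.8 km.
Check against N05 (with the unrounded x, y): √(x²+y²) = 102.59 ≈ 102.58 km. ✓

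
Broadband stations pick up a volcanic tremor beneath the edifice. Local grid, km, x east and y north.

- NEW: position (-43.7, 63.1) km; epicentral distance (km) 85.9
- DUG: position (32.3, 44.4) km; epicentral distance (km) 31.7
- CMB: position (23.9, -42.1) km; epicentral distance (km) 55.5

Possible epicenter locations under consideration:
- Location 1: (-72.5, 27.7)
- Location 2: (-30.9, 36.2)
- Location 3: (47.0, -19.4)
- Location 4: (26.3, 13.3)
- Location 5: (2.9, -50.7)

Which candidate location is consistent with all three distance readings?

For each candidate, compare |candidate − station| to the reported distance:
Location 1: residuals NEW 40.3, DUG 74.4, CMB 63.5 → max 74.4 km
Location 2: residuals NEW 56.1, DUG 32.0, CMB 40.1 → max 56.1 km
Location 3: residuals NEW 36.7, DUG 33.8, CMB 23.1 → max 36.7 km
Location 4: residuals NEW 0.0, DUG 0.0, CMB 0.0 → max 0.0 km
Location 5: residuals NEW 37.1, DUG 67.8, CMB 32.8 → max 67.8 km
Only Location 4 has all residuals ≈ 0.

Location 4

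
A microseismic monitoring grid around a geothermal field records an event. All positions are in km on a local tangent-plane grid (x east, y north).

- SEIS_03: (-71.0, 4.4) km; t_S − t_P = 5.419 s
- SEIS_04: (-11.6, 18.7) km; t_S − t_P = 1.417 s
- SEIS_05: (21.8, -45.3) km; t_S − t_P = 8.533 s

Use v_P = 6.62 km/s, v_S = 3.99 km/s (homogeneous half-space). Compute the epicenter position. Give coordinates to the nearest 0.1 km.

x ≈ -22.1 km, y ≈ 28.3 km

Distance from S−P lag: d = Δt · v_P v_S / (v_P − v_S) = Δt · (6.62·3.99)/(6.62−3.99) ≈ 10.0433·Δt.
So d_SEIS_03 = 54.42, d_SEIS_04 = 14.23, d_SEIS_05 = 85.70 km.
Circle about each station: (x + 71.0)² + (y − 4.4)² = 54.42²; (x + 11.6)² + (y − 18.7)² = 14.23²; (x − 21.8)² + (y + 45.3)² = 85.70².
Subtracting the SEIS_03 equation from the SEIS_04 and SEIS_05 equations removes the quadratic terms:
118.8 x + 28.6 y = -1817.07
185.6 x − 99.4 y = -6915.98
Solving the 2×2 system: x ≈ -22.1, y ≈ 28.3 km.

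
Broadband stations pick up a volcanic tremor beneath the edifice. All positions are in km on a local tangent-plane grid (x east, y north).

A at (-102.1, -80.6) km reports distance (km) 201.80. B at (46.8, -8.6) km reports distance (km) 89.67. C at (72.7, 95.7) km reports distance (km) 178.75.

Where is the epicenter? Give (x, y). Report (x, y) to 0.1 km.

99.7 km east, -81.0 km north

Circle about each station: (x + 102.1)² + (y + 80.6)² = 201.80²; (x − 46.8)² + (y + 8.6)² = 89.67²; (x − 72.7)² + (y − 95.7)² = 178.75².
Subtracting pairs of circle equations eliminates x²+y² and gives linear equations (the radical axes):
297.8 x + 144.0 y = 18025.96
349.6 x + 352.6 y = 6294.69
Solving the 2×2 system: x ≈ 99.7, y ≈ -81.0 km.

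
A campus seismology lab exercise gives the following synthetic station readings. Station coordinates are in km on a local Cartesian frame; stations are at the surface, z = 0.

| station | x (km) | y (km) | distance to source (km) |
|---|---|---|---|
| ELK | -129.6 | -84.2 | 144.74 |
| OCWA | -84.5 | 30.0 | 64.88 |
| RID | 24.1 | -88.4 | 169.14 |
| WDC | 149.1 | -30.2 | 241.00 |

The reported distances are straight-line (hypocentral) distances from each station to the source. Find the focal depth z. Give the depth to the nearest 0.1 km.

Each station gives a sphere (x−x_i)² + (y−y_i)² + z² = d_i² (stations at z=0).
Subtracting the ELK sphere from OCWA and RID: z² cancels, leaving linear equations in x and y:
90.2 x + 228.4 y = 894.70
307.4 x − 8.4 y = -23149.10
Solving: x ≈ -74.396, y ≈ 33.298 km (keep extra digits for the depth step; rounded: -74.4, 33.3).
Then from the ELK sphere: z² = 144.74² − (x + 129.6)² − (y + 84.2)² with x = -74.396, y = 33.298, so z ≈ 64.003 ≈ 64.0 km.

64.0 km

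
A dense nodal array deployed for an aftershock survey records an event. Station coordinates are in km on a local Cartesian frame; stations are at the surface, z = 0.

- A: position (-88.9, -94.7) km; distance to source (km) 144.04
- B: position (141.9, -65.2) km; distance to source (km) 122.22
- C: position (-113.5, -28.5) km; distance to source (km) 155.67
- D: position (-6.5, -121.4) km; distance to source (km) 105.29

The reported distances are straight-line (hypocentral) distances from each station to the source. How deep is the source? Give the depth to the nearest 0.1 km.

depth ≈ 49.8 km

Each station gives a sphere (x−x_i)² + (y−y_i)² + z² = d_i² (stations at z=0).
Subtracting the A sphere from B and C: z² cancels, leaving linear equations in x and y:
461.6 x + 59.0 y = 13325.14
-49.2 x + 132.4 y = -6662.43
Solving: x ≈ 33.699, y ≈ -37.798 km (keep extra digits for the depth step; rounded: 33.7, -37.8).
Then from the A sphere: z² = 144.04² − (x + 88.9)² − (y + 94.7)² with x = 33.699, y = -37.798, so z ≈ 49.791 ≈ 49.8 km.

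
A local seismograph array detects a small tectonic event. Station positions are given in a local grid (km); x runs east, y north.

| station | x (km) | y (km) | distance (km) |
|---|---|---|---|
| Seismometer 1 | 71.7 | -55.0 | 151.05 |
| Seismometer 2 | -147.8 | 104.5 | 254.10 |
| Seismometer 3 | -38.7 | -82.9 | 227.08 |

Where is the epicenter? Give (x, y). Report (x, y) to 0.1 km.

(106.0, 92.1)

Circle about each station: (x − 71.7)² + (y + 55.0)² = 151.05²; (x + 147.8)² + (y − 104.5)² = 254.10²; (x + 38.7)² + (y + 82.9)² = 227.08².
Subtracting the Seismometer 1 equation from the Seismometer 2 and Seismometer 3 equations removes the quadratic terms:
-439.0 x + 319.0 y = -17151.51
-220.8 x − 55.8 y = -28545.01
Solving the 2×2 system: x ≈ 106.0, y ≈ 92.1 km.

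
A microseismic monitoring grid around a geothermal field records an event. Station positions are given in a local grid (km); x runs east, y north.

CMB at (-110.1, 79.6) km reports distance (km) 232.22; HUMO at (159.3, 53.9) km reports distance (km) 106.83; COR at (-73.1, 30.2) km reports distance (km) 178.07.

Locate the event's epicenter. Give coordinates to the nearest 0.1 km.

94.2 km east, -30.8 km north

Circle about each station: (x + 110.1)² + (y − 79.6)² = 232.22²; (x − 159.3)² + (y − 53.9)² = 106.83²; (x + 73.1)² + (y − 30.2)² = 178.07².
Subtracting the CMB equation from the HUMO and COR equations removes the quadratic terms:
538.8 x − 51.4 y = 52337.01
74.0 x − 98.8 y = 10014.68
Solving the 2×2 system: x ≈ 94.2, y ≈ -30.8 km.
Check against CMB (with the unrounded x, y): √((x + 110.1)²+(y − 79.6)²) = 232.22 ≈ 232.22 km. ✓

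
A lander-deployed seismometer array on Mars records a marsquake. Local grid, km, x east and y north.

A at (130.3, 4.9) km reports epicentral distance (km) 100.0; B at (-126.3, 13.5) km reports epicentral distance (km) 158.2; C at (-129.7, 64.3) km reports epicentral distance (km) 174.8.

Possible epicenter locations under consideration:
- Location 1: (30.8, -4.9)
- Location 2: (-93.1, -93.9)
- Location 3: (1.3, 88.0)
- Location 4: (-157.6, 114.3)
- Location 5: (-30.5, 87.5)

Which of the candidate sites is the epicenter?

Location 1

For each candidate, compare |candidate − station| to the reported distance:
Location 1: residuals A 0.0, B 0.0, C 0.0 → max 0.0 km
Location 2: residuals A 144.3, B 45.8, C 12.4 → max 144.3 km
Location 3: residuals A 53.4, B 10.4, C 41.7 → max 53.4 km
Location 4: residuals A 208.0, B 52.7, C 117.5 → max 208.0 km
Location 5: residuals A 80.8, B 37.1, C 72.9 → max 80.8 km
Only Location 1 has all residuals ≈ 0.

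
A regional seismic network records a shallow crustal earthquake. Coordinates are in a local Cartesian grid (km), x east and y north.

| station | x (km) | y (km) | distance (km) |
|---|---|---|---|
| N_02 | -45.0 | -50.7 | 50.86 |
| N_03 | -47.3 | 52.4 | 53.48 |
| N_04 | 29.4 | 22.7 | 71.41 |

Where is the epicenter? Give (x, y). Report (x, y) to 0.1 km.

Circle about each station: (x + 45.0)² + (y + 50.7)² = 50.86²; (x + 47.3)² + (y − 52.4)² = 53.48²; (x − 29.4)² + (y − 22.7)² = 71.41².
Subtracting the N_02 equation from the N_03 and N_04 equations removes the quadratic terms:
-4.6 x + 206.2 y = 114.19
148.8 x + 146.8 y = -5728.49
Solving the 2×2 system: x ≈ -38.2, y ≈ -0.3 km.

x ≈ -38.2 km, y ≈ -0.3 km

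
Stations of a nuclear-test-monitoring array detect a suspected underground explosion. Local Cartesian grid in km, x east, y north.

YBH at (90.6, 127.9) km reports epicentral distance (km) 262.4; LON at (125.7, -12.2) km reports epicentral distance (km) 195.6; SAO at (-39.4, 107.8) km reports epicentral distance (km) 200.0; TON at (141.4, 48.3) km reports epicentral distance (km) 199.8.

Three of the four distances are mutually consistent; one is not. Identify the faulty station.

Solve using three stations at a time. Using YBH, LON, SAO (subtract circle equations pairwise → linear system) gives (x, y) ≈ (-53.0, -91.7).
Distances from that point to each station vs reported:
  YBH: calculated 262.4 vs reported 262.4 → residual 0.0 km
  LON: calculated 195.6 vs reported 195.6 → residual 0.0 km
  SAO: calculated 200.0 vs reported 200.0 → residual 0.0 km
  TON: calculated 239.5 vs reported 199.8 → residual 39.7 km
YBH, LON, SAO are mutually consistent (residuals ≈ 0); TON is off by 39.7 km.

TON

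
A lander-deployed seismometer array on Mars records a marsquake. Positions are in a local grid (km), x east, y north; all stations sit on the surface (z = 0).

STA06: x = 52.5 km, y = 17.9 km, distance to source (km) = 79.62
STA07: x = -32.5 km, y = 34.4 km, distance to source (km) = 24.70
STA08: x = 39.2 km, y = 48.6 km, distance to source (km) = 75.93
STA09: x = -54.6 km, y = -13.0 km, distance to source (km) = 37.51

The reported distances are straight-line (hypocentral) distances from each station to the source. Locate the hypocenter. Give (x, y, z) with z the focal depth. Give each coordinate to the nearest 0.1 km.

x ≈ -26.6 km, y ≈ 11.2 km, depth ≈ 6.1 km

Each station gives a sphere (x−x_i)² + (y−y_i)² + z² = d_i² (stations at z=0).
Subtracting the STA06 sphere from STA07 and STA08: z² cancels, leaving linear equations in x and y:
-170.0 x + 33.0 y = 4892.20
-26.6 x + 61.4 y = 1395.92
Solving: x ≈ -26.602, y ≈ 11.210 km (keep extra digits for the depth step; rounded: -26.6, 11.2).
Then from the STA06 sphere: z² = 79.62² − (x − 52.5)² − (y − 17.9)² with x = -26.602, y = 11.210, so z ≈ 6.121 ≈ 6.1 km.
Check against STA09 (with the unrounded solution): distance 37.52 ≈ 37.51 km. ✓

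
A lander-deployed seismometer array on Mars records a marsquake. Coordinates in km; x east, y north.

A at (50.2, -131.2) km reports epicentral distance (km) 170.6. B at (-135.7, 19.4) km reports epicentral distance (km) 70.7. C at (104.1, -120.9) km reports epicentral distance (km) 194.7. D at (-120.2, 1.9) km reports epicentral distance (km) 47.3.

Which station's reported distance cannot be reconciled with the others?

Solve using three stations at a time. Using A, B, D (subtract circle equations pairwise → linear system) gives (x, y) ≈ (-91.3, -35.7).
Distances from that point to each station vs reported:
  A: calculated 170.7 vs reported 170.6 → residual 0.1 km
  B: calculated 70.8 vs reported 70.7 → residual 0.1 km
  C: calculated 213.1 vs reported 194.7 → residual 18.4 km
  D: calculated 47.5 vs reported 47.3 → residual 0.2 km
A, B, D are mutually consistent (residuals ≈ 0); C is off by 18.4 km.

C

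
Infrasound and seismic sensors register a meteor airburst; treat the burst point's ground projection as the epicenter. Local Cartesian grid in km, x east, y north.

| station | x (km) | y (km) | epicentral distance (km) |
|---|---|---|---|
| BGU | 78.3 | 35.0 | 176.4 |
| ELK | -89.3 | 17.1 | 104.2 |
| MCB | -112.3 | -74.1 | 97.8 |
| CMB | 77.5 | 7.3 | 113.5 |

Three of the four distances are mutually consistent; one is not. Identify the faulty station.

BGU

Solve using three stations at a time. Using ELK, MCB, CMB (subtract circle equations pairwise → linear system) gives (x, y) ≈ (-16.0, -57.0).
Distances from that point to each station vs reported:
  BGU: calculated 131.7 vs reported 176.4 → residual 44.7 km
  ELK: calculated 104.2 vs reported 104.2 → residual 0.0 km
  MCB: calculated 97.8 vs reported 97.8 → residual 0.0 km
  CMB: calculated 113.5 vs reported 113.5 → residual 0.0 km
ELK, MCB, CMB are mutually consistent (residuals ≈ 0); BGU is off by 44.7 km.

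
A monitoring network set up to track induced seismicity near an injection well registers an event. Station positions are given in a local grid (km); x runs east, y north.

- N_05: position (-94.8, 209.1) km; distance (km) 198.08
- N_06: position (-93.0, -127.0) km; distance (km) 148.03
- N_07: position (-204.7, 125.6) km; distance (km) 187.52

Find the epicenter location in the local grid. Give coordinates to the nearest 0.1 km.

-52.9 km east, 15.5 km north

Circle about each station: (x + 94.8)² + (y − 209.1)² = 198.08²; (x + 93.0)² + (y + 127.0)² = 148.03²; (x + 204.7)² + (y − 125.6)² = 187.52².
Subtracting the N_05 equation from the N_06 and N_07 equations removes the quadratic terms:
3.6 x − 672.2 y = -10609.04
-219.8 x − 167.0 y = 9039.54
Solving the 2×2 system: x ≈ -52.9, y ≈ 15.5 km.
Check against N_05 (with the unrounded x, y): √((x + 94.8)²+(y − 209.1)²) = 198.08 ≈ 198.08 km. ✓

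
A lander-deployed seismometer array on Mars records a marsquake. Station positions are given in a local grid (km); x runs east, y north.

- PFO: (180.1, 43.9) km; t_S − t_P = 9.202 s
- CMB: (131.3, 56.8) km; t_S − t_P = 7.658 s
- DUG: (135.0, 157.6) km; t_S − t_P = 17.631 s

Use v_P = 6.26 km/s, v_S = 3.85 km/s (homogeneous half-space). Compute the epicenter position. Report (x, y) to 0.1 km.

x ≈ 111.2 km, y ≈ -17.1 km

Distance from S−P lag: d = Δt · v_P v_S / (v_P − v_S) = Δt · (6.26·3.85)/(6.26−3.85) ≈ 10.0004·Δt.
So d_PFO = 92.02, d_CMB = 76.58, d_DUG = 176.32 km.
Circle about each station: (x − 180.1)² + (y − 43.9)² = 92.02²; (x − 131.3)² + (y − 56.8)² = 76.58²; (x − 135.0)² + (y − 157.6)² = 176.32².
Subtracting the PFO equation from the CMB and DUG equations removes the quadratic terms:
-97.6 x + 25.8 y = -11294.11
-90.2 x + 227.4 y = -13921.52
Solving the 2×2 system: x ≈ 111.2, y ≈ -17.1 km.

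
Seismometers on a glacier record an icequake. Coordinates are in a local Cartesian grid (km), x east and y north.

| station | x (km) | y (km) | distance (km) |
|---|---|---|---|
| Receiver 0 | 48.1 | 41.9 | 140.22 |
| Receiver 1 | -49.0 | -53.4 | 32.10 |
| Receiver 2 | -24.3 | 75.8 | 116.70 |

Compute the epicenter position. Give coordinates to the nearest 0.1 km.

Circle about each station: (x − 48.1)² + (y − 41.9)² = 140.22²; (x + 49.0)² + (y + 53.4)² = 32.10²; (x + 24.3)² + (y − 75.8)² = 116.70².
Subtracting the Receiver 0 equation from the Receiver 1 and Receiver 2 equations removes the quadratic terms:
-194.2 x − 190.6 y = 19814.58
-144.8 x + 67.8 y = 8309.67
Solving the 2×2 system: x ≈ -71.8, y ≈ -30.8 km.
Check against Receiver 0 (with the unrounded x, y): √((x − 48.1)²+(y − 41.9)²) = 140.22 ≈ 140.22 km. ✓

-71.8 km east, -30.8 km north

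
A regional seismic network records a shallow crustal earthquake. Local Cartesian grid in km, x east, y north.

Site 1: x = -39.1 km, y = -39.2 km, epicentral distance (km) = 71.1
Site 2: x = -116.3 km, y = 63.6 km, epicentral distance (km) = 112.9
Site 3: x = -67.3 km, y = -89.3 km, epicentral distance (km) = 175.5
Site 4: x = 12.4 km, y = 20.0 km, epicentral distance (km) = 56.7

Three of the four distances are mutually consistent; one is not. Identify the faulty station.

Site 1

Solve using three stations at a time. Using Site 2, Site 3, Site 4 (subtract circle equations pairwise → linear system) gives (x, y) ≈ (-3.9, 74.4).
Distances from that point to each station vs reported:
  Site 1: calculated 118.9 vs reported 71.1 → residual 47.8 km
  Site 2: calculated 112.9 vs reported 112.9 → residual 0.0 km
  Site 3: calculated 175.5 vs reported 175.5 → residual 0.0 km
  Site 4: calculated 56.7 vs reported 56.7 → residual 0.0 km
Site 2, Site 3, Site 4 are mutually consistent (residuals ≈ 0); Site 1 is off by 47.8 km.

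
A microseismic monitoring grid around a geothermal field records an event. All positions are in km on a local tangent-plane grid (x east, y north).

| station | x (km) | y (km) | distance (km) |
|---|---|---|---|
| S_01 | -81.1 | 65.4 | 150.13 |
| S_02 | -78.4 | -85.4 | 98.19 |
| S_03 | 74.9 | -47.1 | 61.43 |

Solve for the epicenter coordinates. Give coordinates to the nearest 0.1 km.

(13.6, -51.1)

Circle about each station: (x + 81.1)² + (y − 65.4)² = 150.13²; (x + 78.4)² + (y + 85.4)² = 98.19²; (x − 74.9)² + (y + 47.1)² = 61.43².
Subtracting pairs of circle equations eliminates x²+y² and gives linear equations (the radical axes):
5.4 x − 301.6 y = 15483.09
312.0 x − 225.0 y = 15739.42
Solving the 2×2 system: x ≈ 13.6, y ≈ -51.1 km.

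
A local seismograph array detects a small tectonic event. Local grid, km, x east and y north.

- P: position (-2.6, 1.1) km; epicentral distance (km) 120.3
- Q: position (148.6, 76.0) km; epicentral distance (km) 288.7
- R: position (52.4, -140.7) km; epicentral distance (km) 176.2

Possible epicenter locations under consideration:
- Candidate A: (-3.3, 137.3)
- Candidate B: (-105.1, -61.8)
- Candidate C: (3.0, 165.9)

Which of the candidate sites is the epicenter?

For each candidate, compare |candidate − station| to the reported distance:
Candidate A: residuals P 15.9, Q 124.9, R 107.3 → max 124.9 km
Candidate B: residuals P 0.0, Q 0.0, R 0.0 → max 0.0 km
Candidate C: residuals P 44.6, Q 117.6, R 134.4 → max 134.4 km
Only Candidate B has all residuals ≈ 0.

Candidate B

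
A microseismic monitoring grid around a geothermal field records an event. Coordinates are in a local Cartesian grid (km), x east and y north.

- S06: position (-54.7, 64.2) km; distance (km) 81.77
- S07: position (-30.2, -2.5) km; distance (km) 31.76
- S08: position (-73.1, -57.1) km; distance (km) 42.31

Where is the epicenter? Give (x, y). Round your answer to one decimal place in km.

Circle about each station: (x + 54.7)² + (y − 64.2)² = 81.77²; (x + 30.2)² + (y + 2.5)² = 31.76²; (x + 73.1)² + (y + 57.1)² = 42.31².
Subtracting the S06 equation from the S07 and S08 equations removes the quadratic terms:
49.0 x − 133.4 y = -517.80
-36.8 x − 242.6 y = 6386.49
Solving the 2×2 system: x ≈ -58.2, y ≈ -17.5 km.

-58.2 km east, -17.5 km north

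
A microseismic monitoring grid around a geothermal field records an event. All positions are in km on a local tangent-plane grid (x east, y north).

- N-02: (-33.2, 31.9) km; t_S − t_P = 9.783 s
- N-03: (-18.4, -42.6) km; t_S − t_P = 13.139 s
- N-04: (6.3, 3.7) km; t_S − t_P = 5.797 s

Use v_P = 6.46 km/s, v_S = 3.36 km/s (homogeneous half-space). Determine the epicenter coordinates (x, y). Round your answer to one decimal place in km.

35.3 km east, 32.1 km north

Distance from S−P lag: d = Δt · v_P v_S / (v_P − v_S) = Δt · (6.46·3.36)/(6.46−3.36) ≈ 7.0018·Δt.
So d_N-02 = 68.50, d_N-03 = 92.00, d_N-04 = 40.59 km.
Circle about each station: (x + 33.2)² + (y − 31.9)² = 68.50²; (x + 18.4)² + (y + 42.6)² = 92.00²; (x − 6.3)² + (y − 3.7)² = 40.59².
Subtracting the N-02 equation from the N-03 and N-04 equations removes the quadratic terms:
29.6 x − 149.0 y = -3738.28
79.0 x − 56.4 y = 978.23
Solving the 2×2 system: x ≈ 35.3, y ≈ 32.1 km.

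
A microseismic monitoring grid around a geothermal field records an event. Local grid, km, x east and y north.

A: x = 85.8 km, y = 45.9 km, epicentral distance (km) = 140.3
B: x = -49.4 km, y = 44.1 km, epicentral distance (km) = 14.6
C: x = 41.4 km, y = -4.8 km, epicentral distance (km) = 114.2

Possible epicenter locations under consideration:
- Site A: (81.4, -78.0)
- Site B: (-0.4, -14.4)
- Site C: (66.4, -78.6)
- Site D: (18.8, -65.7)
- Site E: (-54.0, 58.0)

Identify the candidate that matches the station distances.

For each candidate, compare |candidate − station| to the reported distance:
Site A: residuals A 16.3, B 164.3, C 30.8 → max 164.3 km
Site B: residuals A 35.1, B 61.7, C 71.3 → max 71.3 km
Site C: residuals A 14.3, B 154.1, C 36.3 → max 154.1 km
Site D: residuals A 10.1, B 114.7, C 49.2 → max 114.7 km
Site E: residuals A 0.0, B 0.0, C 0.0 → max 0.0 km
Only Site E has all residuals ≈ 0.

Site E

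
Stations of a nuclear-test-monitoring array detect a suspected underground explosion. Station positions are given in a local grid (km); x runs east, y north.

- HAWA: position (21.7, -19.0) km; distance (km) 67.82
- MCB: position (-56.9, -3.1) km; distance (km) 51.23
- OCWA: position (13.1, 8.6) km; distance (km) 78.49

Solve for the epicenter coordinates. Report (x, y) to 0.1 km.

-38.2 km east, -50.8 km north

Circle about each station: (x − 21.7)² + (y + 19.0)² = 67.82²; (x + 56.9)² + (y + 3.1)² = 51.23²; (x − 13.1)² + (y − 8.6)² = 78.49².
Subtracting pairs of circle equations eliminates x²+y² and gives linear equations (the radical axes):
-157.2 x + 31.8 y = 4390.37
-17.2 x + 55.2 y = -2147.45
Solving the 2×2 system: x ≈ -38.2, y ≈ -50.8 km.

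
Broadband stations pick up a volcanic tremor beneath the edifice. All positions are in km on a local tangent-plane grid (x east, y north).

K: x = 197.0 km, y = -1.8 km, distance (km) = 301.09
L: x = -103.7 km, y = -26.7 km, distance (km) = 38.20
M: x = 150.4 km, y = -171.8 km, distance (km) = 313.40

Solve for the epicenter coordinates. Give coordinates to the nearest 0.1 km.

(-103.8, 11.5)

Circle about each station: (x − 197.0)² + (y + 1.8)² = 301.09²; (x + 103.7)² + (y + 26.7)² = 38.20²; (x − 150.4)² + (y + 171.8)² = 313.40².
Subtracting the K equation from the L and M equations removes the quadratic terms:
-601.4 x − 49.8 y = 61850.29
-93.2 x − 340.0 y = 5758.79
Solving the 2×2 system: x ≈ -103.8, y ≈ 11.5 km.
Check against K (with the unrounded x, y): √((x − 197.0)²+(y + 1.8)²) = 301.09 ≈ 301.09 km. ✓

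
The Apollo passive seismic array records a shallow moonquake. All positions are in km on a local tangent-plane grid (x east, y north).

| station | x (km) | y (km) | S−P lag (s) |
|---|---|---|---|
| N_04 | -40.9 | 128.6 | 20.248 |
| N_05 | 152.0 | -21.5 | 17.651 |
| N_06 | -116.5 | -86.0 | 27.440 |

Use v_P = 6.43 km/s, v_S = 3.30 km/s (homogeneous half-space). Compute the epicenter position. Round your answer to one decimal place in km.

Distance from S−P lag: d = Δt · v_P v_S / (v_P − v_S) = Δt · (6.43·3.30)/(6.43−3.30) ≈ 6.7792·Δt.
So d_N_04 = 137.27, d_N_05 = 119.66, d_N_06 = 186.02 km.
Circle about each station: (x + 40.9)² + (y − 128.6)² = 137.27²; (x − 152.0)² + (y + 21.5)² = 119.66²; (x + 116.5)² + (y + 86.0)² = 186.02².
Subtracting the N_04 equation from the N_05 and N_06 equations removes the quadratic terms:
385.8 x − 300.2 y = 9880.02
-151.2 x − 429.2 y = -13002.91
Solving the 2×2 system: x ≈ 38.6, y ≈ 16.7 km.
Check against N_04 (with the unrounded x, y): √((x + 40.9)²+(y − 128.6)²) = 137.27 ≈ 137.27 km. ✓

(38.6, 16.7)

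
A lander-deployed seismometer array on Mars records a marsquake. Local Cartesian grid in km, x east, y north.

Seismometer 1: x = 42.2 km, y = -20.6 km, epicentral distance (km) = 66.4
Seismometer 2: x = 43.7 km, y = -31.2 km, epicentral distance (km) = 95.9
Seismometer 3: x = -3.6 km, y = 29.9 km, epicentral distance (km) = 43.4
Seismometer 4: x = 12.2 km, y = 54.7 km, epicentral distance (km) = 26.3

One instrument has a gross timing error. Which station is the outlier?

Seismometer 2

Solve using three stations at a time. Using Seismometer 1, Seismometer 3, Seismometer 4 (subtract circle equations pairwise → linear system) gives (x, y) ≈ (36.9, 45.6).
Distances from that point to each station vs reported:
  Seismometer 1: calculated 66.4 vs reported 66.4 → residual 0.0 km
  Seismometer 2: calculated 77.1 vs reported 95.9 → residual 18.8 km
  Seismometer 3: calculated 43.4 vs reported 43.4 → residual 0.0 km
  Seismometer 4: calculated 26.3 vs reported 26.3 → residual 0.0 km
Seismometer 1, Seismometer 3, Seismometer 4 are mutually consistent (residuals ≈ 0); Seismometer 2 is off by 18.8 km.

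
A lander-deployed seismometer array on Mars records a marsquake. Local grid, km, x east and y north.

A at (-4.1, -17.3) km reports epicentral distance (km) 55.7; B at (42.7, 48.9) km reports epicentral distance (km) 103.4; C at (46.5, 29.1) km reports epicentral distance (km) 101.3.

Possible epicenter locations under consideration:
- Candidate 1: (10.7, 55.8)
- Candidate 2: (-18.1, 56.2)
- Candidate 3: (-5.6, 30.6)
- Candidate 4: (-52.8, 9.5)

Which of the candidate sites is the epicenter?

For each candidate, compare |candidate − station| to the reported distance:
Candidate 1: residuals A 18.9, B 70.7, C 56.6 → max 70.7 km
Candidate 2: residuals A 19.1, B 42.2, C 31.2 → max 42.2 km
Candidate 3: residuals A 7.8, B 51.7, C 49.2 → max 51.7 km
Candidate 4: residuals A 0.1, B 0.1, C 0.1 → max 0.1 km
Only Candidate 4 has all residuals ≈ 0.

Candidate 4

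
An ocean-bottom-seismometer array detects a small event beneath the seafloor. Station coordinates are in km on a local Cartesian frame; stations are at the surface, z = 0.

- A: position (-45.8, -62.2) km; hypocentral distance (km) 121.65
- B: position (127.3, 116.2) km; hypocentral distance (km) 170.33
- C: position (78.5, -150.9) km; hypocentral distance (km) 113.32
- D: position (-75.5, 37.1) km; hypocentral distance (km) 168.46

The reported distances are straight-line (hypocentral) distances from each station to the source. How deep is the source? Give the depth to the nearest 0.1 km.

29.2 km

Each station gives a sphere (x−x_i)² + (y−y_i)² + z² = d_i² (stations at z=0).
Subtracting the A sphere from B and C: z² cancels, leaving linear equations in x and y:
346.2 x + 356.8 y = 9527.66
248.6 x − 177.4 y = 24923.88
Solving: x ≈ 70.499, y ≈ -41.701 km (keep extra digits for the depth step; rounded: 70.5, -41.7).
Then from the A sphere: z² = 121.65² − (x + 45.8)² − (y + 62.2)² with x = 70.499, y = -41.701, so z ≈ 29.207 ≈ 29.2 km.
Check against D (with the unrounded solution): distance 168.46 ≈ 168.46 km. ✓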